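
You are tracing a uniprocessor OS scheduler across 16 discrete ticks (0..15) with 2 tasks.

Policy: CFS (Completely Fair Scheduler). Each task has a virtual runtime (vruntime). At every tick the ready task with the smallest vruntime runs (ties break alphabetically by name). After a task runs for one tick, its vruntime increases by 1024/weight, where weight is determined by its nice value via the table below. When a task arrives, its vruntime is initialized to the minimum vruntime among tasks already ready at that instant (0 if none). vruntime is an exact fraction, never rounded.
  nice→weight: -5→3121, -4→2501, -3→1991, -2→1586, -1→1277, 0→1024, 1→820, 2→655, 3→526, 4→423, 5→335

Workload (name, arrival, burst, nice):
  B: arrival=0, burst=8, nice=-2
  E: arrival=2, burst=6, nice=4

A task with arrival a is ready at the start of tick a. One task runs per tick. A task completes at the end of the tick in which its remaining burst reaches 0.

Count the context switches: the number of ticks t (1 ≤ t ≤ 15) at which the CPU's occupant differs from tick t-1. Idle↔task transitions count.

context switches = 6

t=0: vr[B=0] → run B
t=1: vr[B=512/793] → run B
t=2: vr[B=1024/793 E=1024/793] → run B
t=3: vr[B=1536/793 E=1024/793] → run E
t=4: vr[B=1536/793 E=1245184/335439] → run B
t=5: vr[B=2048/793 E=1245184/335439] → run B
t=6: vr[B=2560/793 E=1245184/335439] → run B
t=7: vr[B=3072/793 E=1245184/335439] → run E
t=8: vr[B=3072/793 E=2057216/335439] → run B
t=9: vr[B=3584/793 E=2057216/335439] → run B
t=10: vr[E=2057216/335439] → run E
t=11: vr[E=956416/111813] → run E
t=12: vr[E=3681280/335439] → run E
t=13: vr[E=4493312/335439] → run E
t=14: (idle)
t=15: (idle)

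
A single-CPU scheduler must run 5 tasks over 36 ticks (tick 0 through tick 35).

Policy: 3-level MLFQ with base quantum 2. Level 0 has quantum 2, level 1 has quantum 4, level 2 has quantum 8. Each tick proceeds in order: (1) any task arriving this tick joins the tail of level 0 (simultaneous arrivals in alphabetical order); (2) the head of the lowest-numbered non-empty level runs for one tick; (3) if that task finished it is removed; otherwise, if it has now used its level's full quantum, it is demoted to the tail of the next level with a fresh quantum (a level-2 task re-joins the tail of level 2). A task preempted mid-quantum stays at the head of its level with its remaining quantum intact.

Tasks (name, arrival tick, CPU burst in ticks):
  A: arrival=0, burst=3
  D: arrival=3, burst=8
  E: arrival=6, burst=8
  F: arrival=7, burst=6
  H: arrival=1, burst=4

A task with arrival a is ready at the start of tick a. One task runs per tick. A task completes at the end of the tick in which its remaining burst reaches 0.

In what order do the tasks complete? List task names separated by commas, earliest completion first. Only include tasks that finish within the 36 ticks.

t=0: L0/L1/L2 = A/-/- → run A
t=1: L0/L1/L2 = AH/-/- → run A
t=2: L0/L1/L2 = H/A/- → run H
t=3: L0/L1/L2 = HD/A/- → run H
t=4: L0/L1/L2 = D/AH/- → run D
t=5: L0/L1/L2 = D/AH/- → run D
t=6: L0/L1/L2 = E/AHD/- → run E
t=7: L0/L1/L2 = EF/AHD/- → run E
t=8: L0/L1/L2 = F/AHDE/- → run F
t=9: L0/L1/L2 = F/AHDE/- → run F
t=10: L0/L1/L2 = -/AHDEF/- → run A
t=11: L0/L1/L2 = -/HDEF/- → run H
t=12: L0/L1/L2 = -/HDEF/- → run H
t=13: L0/L1/L2 = -/DEF/- → run D
t=14: L0/L1/L2 = -/DEF/- → run D
t=15: L0/L1/L2 = -/DEF/- → run D
t=16: L0/L1/L2 = -/DEF/- → run D
t=17: L0/L1/L2 = -/EF/D → run E
t=18: L0/L1/L2 = -/EF/D → run E
t=19: L0/L1/L2 = -/EF/D → run E
t=20: L0/L1/L2 = -/EF/D → run E
t=21: L0/L1/L2 = -/F/DE → run F
t=22: L0/L1/L2 = -/F/DE → run F
t=23: L0/L1/L2 = -/F/DE → run F
t=24: L0/L1/L2 = -/F/DE → run F
t=25: L0/L1/L2 = -/-/DE → run D
t=26: L0/L1/L2 = -/-/DE → run D
t=27: L0/L1/L2 = -/-/E → run E
t=28: L0/L1/L2 = -/-/E → run E
t=29: (idle)
t=30: (idle)
t=31: (idle)
t=32: (idle)
t=33: (idle)
t=34: (idle)
t=35: (idle)

completion order = A, H, F, D, E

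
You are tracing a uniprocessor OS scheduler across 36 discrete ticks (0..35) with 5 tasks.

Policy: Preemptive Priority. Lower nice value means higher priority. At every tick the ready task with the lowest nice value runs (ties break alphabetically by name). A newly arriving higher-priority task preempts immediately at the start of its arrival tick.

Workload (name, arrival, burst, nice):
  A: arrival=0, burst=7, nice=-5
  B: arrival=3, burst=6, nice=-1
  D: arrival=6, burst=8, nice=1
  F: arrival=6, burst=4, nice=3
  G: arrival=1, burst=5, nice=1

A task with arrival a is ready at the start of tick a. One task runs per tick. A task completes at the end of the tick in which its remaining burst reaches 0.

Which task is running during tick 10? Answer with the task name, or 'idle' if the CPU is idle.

t=0: ready={A} → run A
t=1: ready={A,G} → run A
t=2: ready={A,G} → run A
t=3: ready={A,B,G} → run A
t=4: ready={A,B,G} → run A
t=5: ready={A,B,G} → run A
t=6: ready={A,B,D,F,G} → run A
t=7: ready={B,D,F,G} → run B
t=8: ready={B,D,F,G} → run B
t=9: ready={B,D,F,G} → run B
t=10: ready={B,D,F,G} → run B
t=11: ready={B,D,F,G} → run B
t=12: ready={B,D,F,G} → run B
t=13: ready={D,F,G} → run D
t=14: ready={D,F,G} → run D
t=15: ready={D,F,G} → run D
t=16: ready={D,F,G} → run D
t=17: ready={D,F,G} → run D
t=18: ready={D,F,G} → run D
t=19: ready={D,F,G} → run D
t=20: ready={D,F,G} → run D
t=21: ready={F,G} → run G
t=22: ready={F,G} → run G
t=23: ready={F,G} → run G
t=24: ready={F,G} → run G
t=25: ready={F,G} → run G
t=26: ready={F} → run F
t=27: ready={F} → run F
t=28: ready={F} → run F
t=29: ready={F} → run F
t=30: (idle)
t=31: (idle)
t=32: (idle)
t=33: (idle)
t=34: (idle)
t=35: (idle)

running at tick 10 = B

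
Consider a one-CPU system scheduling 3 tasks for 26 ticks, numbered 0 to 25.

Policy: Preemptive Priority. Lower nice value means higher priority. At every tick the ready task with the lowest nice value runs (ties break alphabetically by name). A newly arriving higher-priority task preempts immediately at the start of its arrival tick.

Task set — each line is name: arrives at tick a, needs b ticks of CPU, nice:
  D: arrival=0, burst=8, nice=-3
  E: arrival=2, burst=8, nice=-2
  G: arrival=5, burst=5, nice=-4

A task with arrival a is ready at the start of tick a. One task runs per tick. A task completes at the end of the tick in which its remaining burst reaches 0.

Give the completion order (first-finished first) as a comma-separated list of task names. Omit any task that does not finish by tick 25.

t=0: ready={D} → run D
t=1: ready={D} → run D
t=2: ready={D,E} → run D
t=3: ready={D,E} → run D
t=4: ready={D,E} → run D
t=5: ready={D,E,G} → run G
t=6: ready={D,E,G} → run G
t=7: ready={D,E,G} → run G
t=8: ready={D,E,G} → run G
t=9: ready={D,E,G} → run G
t=10: ready={D,E} → run D
t=11: ready={D,E} → run D
t=12: ready={D,E} → run D
t=13: ready={E} → run E
t=14: ready={E} → run E
t=15: ready={E} → run E
t=16: ready={E} → run E
t=17: ready={E} → run E
t=18: ready={E} → run E
t=19: ready={E} → run E
t=20: ready={E} → run E
t=21: (idle)
t=22: (idle)
t=23: (idle)
t=24: (idle)
t=25: (idle)

completion order = G, D, E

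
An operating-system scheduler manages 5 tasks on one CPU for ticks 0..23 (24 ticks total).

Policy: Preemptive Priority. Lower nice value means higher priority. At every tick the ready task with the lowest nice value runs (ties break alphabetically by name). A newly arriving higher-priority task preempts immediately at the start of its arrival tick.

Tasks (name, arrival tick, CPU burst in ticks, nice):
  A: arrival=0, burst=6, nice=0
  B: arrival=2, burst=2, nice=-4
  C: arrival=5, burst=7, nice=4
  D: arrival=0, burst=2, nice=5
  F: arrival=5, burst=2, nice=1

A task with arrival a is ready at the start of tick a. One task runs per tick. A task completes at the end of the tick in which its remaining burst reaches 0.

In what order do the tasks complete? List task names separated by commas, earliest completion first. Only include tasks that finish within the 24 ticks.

completion order = B, A, F, C, D

t=0: ready={A,D} → run A
t=1: ready={A,D} → run A
t=2: ready={A,B,D} → run B
t=3: ready={A,B,D} → run B
t=4: ready={A,D} → run A
t=5: ready={A,C,D,F} → run A
t=6: ready={A,C,D,F} → run A
t=7: ready={A,C,D,F} → run A
t=8: ready={C,D,F} → run F
t=9: ready={C,D,F} → run F
t=10: ready={C,D} → run C
t=11: ready={C,D} → run C
t=12: ready={C,D} → run C
t=13: ready={C,D} → run C
t=14: ready={C,D} → run C
t=15: ready={C,D} → run C
t=16: ready={C,D} → run C
t=17: ready={D} → run D
t=18: ready={D} → run D
t=19: (idle)
t=20: (idle)
t=21: (idle)
t=22: (idle)
t=23: (idle)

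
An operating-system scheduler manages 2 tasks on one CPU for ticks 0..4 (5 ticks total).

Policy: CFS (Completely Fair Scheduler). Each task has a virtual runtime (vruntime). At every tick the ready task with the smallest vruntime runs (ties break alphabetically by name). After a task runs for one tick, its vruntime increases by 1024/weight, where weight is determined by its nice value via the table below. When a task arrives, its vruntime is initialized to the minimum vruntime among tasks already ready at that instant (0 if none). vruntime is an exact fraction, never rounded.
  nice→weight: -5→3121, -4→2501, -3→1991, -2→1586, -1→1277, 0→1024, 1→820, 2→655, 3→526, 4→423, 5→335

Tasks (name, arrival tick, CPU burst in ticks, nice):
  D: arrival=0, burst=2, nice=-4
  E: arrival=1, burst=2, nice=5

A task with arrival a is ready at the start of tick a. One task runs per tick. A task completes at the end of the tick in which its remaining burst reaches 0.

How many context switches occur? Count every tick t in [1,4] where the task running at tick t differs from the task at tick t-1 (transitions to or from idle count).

context switches = 2

t=0: vr[D=0] → run D
t=1: vr[D=1024/2501 E=1024/2501] → run D
t=2: vr[E=1024/2501] → run E
t=3: vr[E=2904064/837835] → run E
t=4: (idle)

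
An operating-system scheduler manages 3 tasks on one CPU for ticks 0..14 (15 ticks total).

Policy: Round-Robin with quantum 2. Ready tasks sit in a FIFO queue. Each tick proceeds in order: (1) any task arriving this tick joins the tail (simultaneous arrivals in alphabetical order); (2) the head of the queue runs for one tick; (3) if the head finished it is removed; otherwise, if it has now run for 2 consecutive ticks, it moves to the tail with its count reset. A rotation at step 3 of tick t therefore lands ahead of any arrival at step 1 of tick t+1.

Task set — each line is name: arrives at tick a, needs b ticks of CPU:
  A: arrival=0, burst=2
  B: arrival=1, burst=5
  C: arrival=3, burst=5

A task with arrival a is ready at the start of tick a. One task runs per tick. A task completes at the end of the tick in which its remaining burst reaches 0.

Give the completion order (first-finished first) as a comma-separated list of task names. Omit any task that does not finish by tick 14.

t=0: queue=[A] q_used=0 → run A
t=1: queue=[A,B] q_used=1 → run A
t=2: queue=[B] q_used=0 → run B
t=3: queue=[B,C] q_used=1 → run B
t=4: queue=[C,B] q_used=0 → run C
t=5: queue=[C,B] q_used=1 → run C
t=6: queue=[B,C] q_used=0 → run B
t=7: queue=[B,C] q_used=1 → run B
t=8: queue=[C,B] q_used=0 → run C
t=9: queue=[C,B] q_used=1 → run C
t=10: queue=[B,C] q_used=0 → run B
t=11: queue=[C] q_used=0 → run C
t=12: (idle)
t=13: (idle)
t=14: (idle)

completion order = A, B, C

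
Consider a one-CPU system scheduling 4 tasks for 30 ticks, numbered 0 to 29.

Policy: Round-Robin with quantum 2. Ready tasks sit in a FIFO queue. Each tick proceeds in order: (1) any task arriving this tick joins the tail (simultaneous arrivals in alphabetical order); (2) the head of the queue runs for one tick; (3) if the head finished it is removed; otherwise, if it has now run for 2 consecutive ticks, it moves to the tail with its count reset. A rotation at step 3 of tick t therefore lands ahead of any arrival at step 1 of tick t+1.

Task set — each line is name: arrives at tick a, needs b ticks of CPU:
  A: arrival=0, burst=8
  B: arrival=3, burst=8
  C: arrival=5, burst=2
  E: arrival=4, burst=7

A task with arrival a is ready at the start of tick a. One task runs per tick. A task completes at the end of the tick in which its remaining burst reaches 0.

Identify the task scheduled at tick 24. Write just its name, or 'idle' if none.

running at tick 24 = E

t=0: queue=[A] q_used=0 → run A
t=1: queue=[A] q_used=1 → run A
t=2: queue=[A] q_used=0 → run A
t=3: queue=[A,B] q_used=1 → run A
t=4: queue=[B,A,E] q_used=0 → run B
t=5: queue=[B,A,E,C] q_used=1 → run B
t=6: queue=[A,E,C,B] q_used=0 → run A
t=7: queue=[A,E,C,B] q_used=1 → run A
t=8: queue=[E,C,B,A] q_used=0 → run E
t=9: queue=[E,C,B,A] q_used=1 → run E
t=10: queue=[C,B,A,E] q_used=0 → run C
t=11: queue=[C,B,A,E] q_used=1 → run C
t=12: queue=[B,A,E] q_used=0 → run B
t=13: queue=[B,A,E] q_used=1 → run B
t=14: queue=[A,E,B] q_used=0 → run A
t=15: queue=[A,E,B] q_used=1 → run A
t=16: queue=[E,B] q_used=0 → run E
t=17: queue=[E,B] q_used=1 → run E
t=18: queue=[B,E] q_used=0 → run B
t=19: queue=[B,E] q_used=1 → run B
t=20: queue=[E,B] q_used=0 → run E
t=21: queue=[E,B] q_used=1 → run E
t=22: queue=[B,E] q_used=0 → run B
t=23: queue=[B,E] q_used=1 → run B
t=24: queue=[E] q_used=0 → run E
t=25: (idle)
t=26: (idle)
t=27: (idle)
t=28: (idle)
t=29: (idle)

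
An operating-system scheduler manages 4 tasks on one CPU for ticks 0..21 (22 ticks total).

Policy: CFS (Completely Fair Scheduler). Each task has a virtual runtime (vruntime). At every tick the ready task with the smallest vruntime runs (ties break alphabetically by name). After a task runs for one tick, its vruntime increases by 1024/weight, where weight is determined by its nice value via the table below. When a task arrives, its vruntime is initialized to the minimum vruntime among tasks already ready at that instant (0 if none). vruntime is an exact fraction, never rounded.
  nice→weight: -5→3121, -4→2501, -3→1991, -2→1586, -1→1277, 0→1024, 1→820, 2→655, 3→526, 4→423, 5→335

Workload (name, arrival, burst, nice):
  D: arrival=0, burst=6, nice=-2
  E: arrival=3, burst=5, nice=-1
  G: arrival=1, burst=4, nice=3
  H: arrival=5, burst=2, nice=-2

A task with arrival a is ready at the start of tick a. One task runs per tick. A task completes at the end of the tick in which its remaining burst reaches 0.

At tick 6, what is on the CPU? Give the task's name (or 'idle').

t=0: vr[D=0] → run D
t=1: vr[D=512/793 G=512/793] → run D
t=2: vr[D=1024/793 G=512/793] → run G
t=3: vr[D=1024/793 E=1024/793 G=540672/208559] → run D
t=4: vr[D=1536/793 E=1024/793 G=540672/208559] → run E
t=5: vr[D=1536/793 E=2119680/1012661 G=540672/208559 H=1536/793] → run D
t=6: vr[D=2048/793 E=2119680/1012661 G=540672/208559 H=1536/793] → run H
t=7: vr[D=2048/793 E=2119680/1012661 G=540672/208559 H=2048/793] → run E
t=8: vr[D=2048/793 E=2931712/1012661 G=540672/208559 H=2048/793] → run D
t=9: vr[D=2560/793 E=2931712/1012661 G=540672/208559 H=2048/793] → run H
t=10: vr[D=2560/793 E=2931712/1012661 G=540672/208559] → run G
t=11: vr[D=2560/793 E=2931712/1012661 G=946688/208559] → run E
t=12: vr[D=2560/793 E=3743744/1012661 G=946688/208559] → run D
t=13: vr[E=3743744/1012661 G=946688/208559] → run E
t=14: vr[E=4555776/1012661 G=946688/208559] → run E
t=15: vr[G=946688/208559] → run G
t=16: vr[G=1352704/208559] → run G
t=17: (idle)
t=18: (idle)
t=19: (idle)
t=20: (idle)
t=21: (idle)

running at tick 6 = H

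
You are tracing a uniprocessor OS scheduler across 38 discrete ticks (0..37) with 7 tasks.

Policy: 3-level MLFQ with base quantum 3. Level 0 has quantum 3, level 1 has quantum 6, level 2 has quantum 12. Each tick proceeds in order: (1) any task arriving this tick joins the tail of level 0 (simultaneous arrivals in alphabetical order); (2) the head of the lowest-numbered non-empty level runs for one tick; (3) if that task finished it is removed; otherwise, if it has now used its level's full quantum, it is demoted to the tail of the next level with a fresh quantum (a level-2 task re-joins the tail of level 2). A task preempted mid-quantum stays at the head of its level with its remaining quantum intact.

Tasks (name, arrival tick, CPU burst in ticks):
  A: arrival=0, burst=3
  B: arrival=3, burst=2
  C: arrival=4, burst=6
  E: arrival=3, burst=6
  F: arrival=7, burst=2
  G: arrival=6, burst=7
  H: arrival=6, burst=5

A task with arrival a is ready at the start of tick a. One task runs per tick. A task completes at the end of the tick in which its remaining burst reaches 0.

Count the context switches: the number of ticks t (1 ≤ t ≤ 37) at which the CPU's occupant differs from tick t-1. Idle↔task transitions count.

t=0: L0/L1/L2 = A/-/- → run A
t=1: L0/L1/L2 = A/-/- → run A
t=2: L0/L1/L2 = A/-/- → run A
t=3: L0/L1/L2 = BE/-/- → run B
t=4: L0/L1/L2 = BEC/-/- → run B
t=5: L0/L1/L2 = EC/-/- → run E
t=6: L0/L1/L2 = ECGH/-/- → run E
t=7: L0/L1/L2 = ECGHF/-/- → run E
t=8: L0/L1/L2 = CGHF/E/- → run C
t=9: L0/L1/L2 = CGHF/E/- → run C
t=10: L0/L1/L2 = CGHF/E/- → run C
t=11: L0/L1/L2 = GHF/EC/- → run G
t=12: L0/L1/L2 = GHF/EC/- → run G
t=13: L0/L1/L2 = GHF/EC/- → run G
t=14: L0/L1/L2 = HF/ECG/- → run H
t=15: L0/L1/L2 = HF/ECG/- → run H
t=16: L0/L1/L2 = HF/ECG/- → run H
t=17: L0/L1/L2 = F/ECGH/- → run F
t=18: L0/L1/L2 = F/ECGH/- → run F
t=19: L0/L1/L2 = -/ECGH/- → run E
t=20: L0/L1/L2 = -/ECGH/- → run E
t=21: L0/L1/L2 = -/ECGH/- → run E
t=22: L0/L1/L2 = -/CGH/- → run C
t=23: L0/L1/L2 = -/CGH/- → run C
t=24: L0/L1/L2 = -/CGH/- → run C
t=25: L0/L1/L2 = -/GH/- → run G
t=26: L0/L1/L2 = -/GH/- → run G
t=27: L0/L1/L2 = -/GH/- → run G
t=28: L0/L1/L2 = -/GH/- → run G
t=29: L0/L1/L2 = -/H/- → run H
t=30: L0/L1/L2 = -/H/- → run H
t=31: (idle)
t=32: (idle)
t=33: (idle)
t=34: (idle)
t=35: (idle)
t=36: (idle)
t=37: (idle)

context switches = 11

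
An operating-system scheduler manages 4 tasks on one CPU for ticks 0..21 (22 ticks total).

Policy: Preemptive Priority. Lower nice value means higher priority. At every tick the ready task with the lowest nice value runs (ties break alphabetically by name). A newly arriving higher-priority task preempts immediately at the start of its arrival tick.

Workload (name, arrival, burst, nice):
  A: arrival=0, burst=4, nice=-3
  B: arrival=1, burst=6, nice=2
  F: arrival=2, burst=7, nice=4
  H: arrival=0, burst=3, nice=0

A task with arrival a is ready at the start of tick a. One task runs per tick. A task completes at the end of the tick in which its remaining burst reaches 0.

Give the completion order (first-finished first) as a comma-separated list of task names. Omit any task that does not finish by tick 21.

t=0: ready={A,H} → run A
t=1: ready={A,B,H} → run A
t=2: ready={A,B,F,H} → run A
t=3: ready={A,B,F,H} → run A
t=4: ready={B,F,H} → run H
t=5: ready={B,F,H} → run H
t=6: ready={B,F,H} → run H
t=7: ready={B,F} → run B
t=8: ready={B,F} → run B
t=9: ready={B,F} → run B
t=10: ready={B,F} → run B
t=11: ready={B,F} → run B
t=12: ready={B,F} → run B
t=13: ready={F} → run F
t=14: ready={F} → run F
t=15: ready={F} → run F
t=16: ready={F} → run F
t=17: ready={F} → run F
t=18: ready={F} → run F
t=19: ready={F} → run F
t=20: (idle)
t=21: (idle)

completion order = A, H, B, F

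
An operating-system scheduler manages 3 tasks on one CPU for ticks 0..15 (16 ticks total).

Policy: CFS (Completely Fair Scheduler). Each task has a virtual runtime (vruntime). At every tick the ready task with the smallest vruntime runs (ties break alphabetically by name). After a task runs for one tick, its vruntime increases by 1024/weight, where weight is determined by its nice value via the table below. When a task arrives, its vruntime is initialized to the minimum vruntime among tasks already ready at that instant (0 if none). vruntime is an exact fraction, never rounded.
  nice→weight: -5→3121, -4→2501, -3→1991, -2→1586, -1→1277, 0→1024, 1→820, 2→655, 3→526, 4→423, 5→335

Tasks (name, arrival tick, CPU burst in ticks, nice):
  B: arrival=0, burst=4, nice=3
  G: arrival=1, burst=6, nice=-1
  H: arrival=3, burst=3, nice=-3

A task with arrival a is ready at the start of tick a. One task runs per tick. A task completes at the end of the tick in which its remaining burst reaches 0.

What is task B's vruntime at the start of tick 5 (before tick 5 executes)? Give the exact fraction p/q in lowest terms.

t=0: vr[B=0] → run B
t=1: vr[B=512/263 G=512/263] → run B
t=2: vr[B=1024/263 G=512/263] → run G
t=3: vr[B=1024/263 G=923136/335851 H=923136/335851] → run G
t=4: vr[B=1024/263 G=1192448/335851 H=923136/335851] → run H
t=5: vr[B=1024/263 G=1192448/335851 H=2181875200/668679341] → run H
t=6: vr[B=1024/263 G=1192448/335851 H=2525786624/668679341] → run G
t=7: vr[B=1024/263 G=1461760/335851 H=2525786624/668679341] → run H
t=8: vr[B=1024/263 G=1461760/335851] → run B
t=9: vr[B=1536/263 G=1461760/335851] → run G
t=10: vr[B=1536/263 G=1731072/335851] → run G
t=11: vr[B=1536/263 G=2000384/335851] → run B
t=12: vr[G=2000384/335851] → run G
t=13: (idle)
t=14: (idle)
t=15: (idle)

vruntime(B, start of tick 5) = 1024/263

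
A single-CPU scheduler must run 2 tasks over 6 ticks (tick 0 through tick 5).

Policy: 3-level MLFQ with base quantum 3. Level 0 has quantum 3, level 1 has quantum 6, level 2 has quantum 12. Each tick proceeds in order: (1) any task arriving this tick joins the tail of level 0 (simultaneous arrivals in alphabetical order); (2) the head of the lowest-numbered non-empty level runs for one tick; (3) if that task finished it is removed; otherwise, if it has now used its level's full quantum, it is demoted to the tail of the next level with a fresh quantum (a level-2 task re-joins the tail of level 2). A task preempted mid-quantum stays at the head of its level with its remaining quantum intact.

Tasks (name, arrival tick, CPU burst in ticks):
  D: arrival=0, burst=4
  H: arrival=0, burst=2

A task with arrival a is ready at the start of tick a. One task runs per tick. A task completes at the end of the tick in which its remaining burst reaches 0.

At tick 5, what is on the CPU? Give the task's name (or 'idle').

t=0: L0/L1/L2 = DH/-/- → run D
t=1: L0/L1/L2 = DH/-/- → run D
t=2: L0/L1/L2 = DH/-/- → run D
t=3: L0/L1/L2 = H/D/- → run H
t=4: L0/L1/L2 = H/D/- → run H
t=5: L0/L1/L2 = -/D/- → run D

running at tick 5 = D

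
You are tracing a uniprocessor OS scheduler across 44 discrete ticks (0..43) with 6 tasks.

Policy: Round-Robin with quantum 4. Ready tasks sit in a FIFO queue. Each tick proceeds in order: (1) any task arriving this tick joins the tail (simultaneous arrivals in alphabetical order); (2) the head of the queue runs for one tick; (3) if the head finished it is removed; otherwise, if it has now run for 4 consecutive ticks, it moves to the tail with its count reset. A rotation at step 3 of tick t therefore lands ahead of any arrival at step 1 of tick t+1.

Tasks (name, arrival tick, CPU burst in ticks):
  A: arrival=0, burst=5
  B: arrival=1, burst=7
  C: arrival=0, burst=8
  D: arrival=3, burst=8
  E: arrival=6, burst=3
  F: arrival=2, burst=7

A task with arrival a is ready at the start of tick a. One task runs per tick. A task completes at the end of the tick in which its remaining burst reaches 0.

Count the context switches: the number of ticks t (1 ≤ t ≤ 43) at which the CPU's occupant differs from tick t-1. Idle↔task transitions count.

t=0: queue=[A,C] q_used=0 → run A
t=1: queue=[A,C,B] q_used=1 → run A
t=2: queue=[A,C,B,F] q_used=2 → run A
t=3: queue=[A,C,B,F,D] q_used=3 → run A
t=4: queue=[C,B,F,D,A] q_used=0 → run C
t=5: queue=[C,B,F,D,A] q_used=1 → run C
t=6: queue=[C,B,F,D,A,E] q_used=2 → run C
t=7: queue=[C,B,F,D,A,E] q_used=3 → run C
t=8: queue=[B,F,D,A,E,C] q_used=0 → run B
t=9: queue=[B,F,D,A,E,C] q_used=1 → run B
t=10: queue=[B,F,D,A,E,C] q_used=2 → run B
t=11: queue=[B,F,D,A,E,C] q_used=3 → run B
t=12: queue=[F,D,A,E,C,B] q_used=0 → run F
t=13: queue=[F,D,A,E,C,B] q_used=1 → run F
t=14: queue=[F,D,A,E,C,B] q_used=2 → run F
t=15: queue=[F,D,A,E,C,B] q_used=3 → run F
t=16: queue=[D,A,E,C,B,F] q_used=0 → run D
t=17: queue=[D,A,E,C,B,F] q_used=1 → run D
t=18: queue=[D,A,E,C,B,F] q_used=2 → run D
t=19: queue=[D,A,E,C,B,F] q_used=3 → run D
t=20: queue=[A,E,C,B,F,D] q_used=0 → run A
t=21: queue=[E,C,B,F,D] q_used=0 → run E
t=22: queue=[E,C,B,F,D] q_used=1 → run E
t=23: queue=[E,C,B,F,D] q_used=2 → run E
t=24: queue=[C,B,F,D] q_used=0 → run C
t=25: queue=[C,B,F,D] q_used=1 → run C
t=26: queue=[C,B,F,D] q_used=2 → run C
t=27: queue=[C,B,F,D] q_used=3 → run C
t=28: queue=[B,F,D] q_used=0 → run B
t=29: queue=[B,F,D] q_used=1 → run B
t=30: queue=[B,F,D] q_used=2 → run B
t=31: queue=[F,D] q_used=0 → run F
t=32: queue=[F,D] q_used=1 → run F
t=33: queue=[F,D] q_used=2 → run F
t=34: queue=[D] q_used=0 → run D
t=35: queue=[D] q_used=1 → run D
t=36: queue=[D] q_used=2 → run D
t=37: queue=[D] q_used=3 → run D
t=38: (idle)
t=39: (idle)
t=40: (idle)
t=41: (idle)
t=42: (idle)
t=43: (idle)

context switches = 11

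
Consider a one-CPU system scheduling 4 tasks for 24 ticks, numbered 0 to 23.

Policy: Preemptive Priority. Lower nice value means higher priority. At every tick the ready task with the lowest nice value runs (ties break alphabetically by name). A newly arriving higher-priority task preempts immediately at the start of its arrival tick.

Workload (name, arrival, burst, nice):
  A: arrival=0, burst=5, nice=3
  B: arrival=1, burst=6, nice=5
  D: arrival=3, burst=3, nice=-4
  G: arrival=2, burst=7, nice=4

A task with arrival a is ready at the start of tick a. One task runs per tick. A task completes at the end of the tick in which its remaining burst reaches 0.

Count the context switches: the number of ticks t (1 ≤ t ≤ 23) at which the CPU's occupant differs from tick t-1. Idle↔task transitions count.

t=0: ready={A} → run A
t=1: ready={A,B} → run A
t=2: ready={A,B,G} → run A
t=3: ready={A,B,D,G} → run D
t=4: ready={A,B,D,G} → run D
t=5: ready={A,B,D,G} → run D
t=6: ready={A,B,G} → run A
t=7: ready={A,B,G} → run A
t=8: ready={B,G} → run G
t=9: ready={B,G} → run G
t=10: ready={B,G} → run G
t=11: ready={B,G} → run G
t=12: ready={B,G} → run G
t=13: ready={B,G} → run G
t=14: ready={B,G} → run G
t=15: ready={B} → run B
t=16: ready={B} → run B
t=17: ready={B} → run B
t=18: ready={B} → run B
t=19: ready={B} → run B
t=20: ready={B} → run B
t=21: (idle)
t=22: (idle)
t=23: (idle)

context switches = 5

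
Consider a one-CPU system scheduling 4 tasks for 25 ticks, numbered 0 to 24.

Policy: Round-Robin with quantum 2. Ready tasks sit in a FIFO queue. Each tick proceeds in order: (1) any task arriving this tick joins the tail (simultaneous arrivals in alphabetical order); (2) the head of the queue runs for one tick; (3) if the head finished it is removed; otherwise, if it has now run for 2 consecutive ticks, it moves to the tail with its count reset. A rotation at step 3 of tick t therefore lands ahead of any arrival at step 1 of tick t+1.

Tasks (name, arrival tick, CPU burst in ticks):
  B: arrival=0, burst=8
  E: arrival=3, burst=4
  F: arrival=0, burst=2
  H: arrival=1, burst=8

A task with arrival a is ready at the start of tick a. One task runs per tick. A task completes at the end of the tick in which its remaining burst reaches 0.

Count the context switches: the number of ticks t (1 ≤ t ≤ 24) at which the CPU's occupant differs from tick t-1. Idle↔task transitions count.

t=0: queue=[B,F] q_used=0 → run B
t=1: queue=[B,F,H] q_used=1 → run B
t=2: queue=[F,H,B] q_used=0 → run F
t=3: queue=[F,H,B,E] q_used=1 → run F
t=4: queue=[H,B,E] q_used=0 → run H
t=5: queue=[H,B,E] q_used=1 → run H
t=6: queue=[B,E,H] q_used=0 → run B
t=7: queue=[B,E,H] q_used=1 → run B
t=8: queue=[E,H,B] q_used=0 → run E
t=9: queue=[E,H,B] q_used=1 → run E
t=10: queue=[H,B,E] q_used=0 → run H
t=11: queue=[H,B,E] q_used=1 → run H
t=12: queue=[B,E,H] q_used=0 → run B
t=13: queue=[B,E,H] q_used=1 → run B
t=14: queue=[E,H,B] q_used=0 → run E
t=15: queue=[E,H,B] q_used=1 → run E
t=16: queue=[H,B] q_used=0 → run H
t=17: queue=[H,B] q_used=1 → run H
t=18: queue=[B,H] q_used=0 → run B
t=19: queue=[B,H] q_used=1 → run B
t=20: queue=[H] q_used=0 → run H
t=21: queue=[H] q_used=1 → run H
t=22: (idle)
t=23: (idle)
t=24: (idle)

context switches = 11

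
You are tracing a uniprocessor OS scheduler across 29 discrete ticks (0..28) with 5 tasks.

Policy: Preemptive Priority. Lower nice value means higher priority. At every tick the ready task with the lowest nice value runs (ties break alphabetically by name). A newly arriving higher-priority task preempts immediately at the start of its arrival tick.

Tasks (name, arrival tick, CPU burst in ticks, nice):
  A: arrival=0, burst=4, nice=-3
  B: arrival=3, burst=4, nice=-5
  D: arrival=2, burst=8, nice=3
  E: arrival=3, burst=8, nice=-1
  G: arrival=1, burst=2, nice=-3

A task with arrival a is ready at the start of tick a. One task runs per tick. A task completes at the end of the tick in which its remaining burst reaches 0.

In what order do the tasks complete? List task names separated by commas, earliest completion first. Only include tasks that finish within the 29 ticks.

completion order = B, A, G, E, D

t=0: ready={A} → run A
t=1: ready={A,G} → run A
t=2: ready={A,D,G} → run A
t=3: ready={A,B,D,E,G} → run B
t=4: ready={A,B,D,E,G} → run B
t=5: ready={A,B,D,E,G} → run B
t=6: ready={A,B,D,E,G} → run B
t=7: ready={A,D,E,G} → run A
t=8: ready={D,E,G} → run G
t=9: ready={D,E,G} → run G
t=10: ready={D,E} → run E
t=11: ready={D,E} → run E
t=12: ready={D,E} → run E
t=13: ready={D,E} → run E
t=14: ready={D,E} → run E
t=15: ready={D,E} → run E
t=16: ready={D,E} → run E
t=17: ready={D,E} → run E
t=18: ready={D} → run D
t=19: ready={D} → run D
t=20: ready={D} → run D
t=21: ready={D} → run D
t=22: ready={D} → run D
t=23: ready={D} → run D
t=24: ready={D} → run D
t=25: ready={D} → run D
t=26: (idle)
t=27: (idle)
t=28: (idle)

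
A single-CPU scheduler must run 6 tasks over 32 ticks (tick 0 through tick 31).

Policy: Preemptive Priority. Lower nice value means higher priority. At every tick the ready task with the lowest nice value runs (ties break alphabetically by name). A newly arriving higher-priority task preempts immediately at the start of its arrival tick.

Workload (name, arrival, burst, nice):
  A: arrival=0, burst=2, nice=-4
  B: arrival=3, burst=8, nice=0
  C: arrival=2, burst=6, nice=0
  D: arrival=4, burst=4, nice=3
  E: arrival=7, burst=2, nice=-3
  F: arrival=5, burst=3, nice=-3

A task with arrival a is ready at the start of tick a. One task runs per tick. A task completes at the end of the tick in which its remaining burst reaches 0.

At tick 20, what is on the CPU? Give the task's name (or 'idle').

running at tick 20 = C

t=0: ready={A} → run A
t=1: ready={A} → run A
t=2: ready={C} → run C
t=3: ready={B,C} → run B
t=4: ready={B,C,D} → run B
t=5: ready={B,C,D,F} → run F
t=6: ready={B,C,D,F} → run F
t=7: ready={B,C,D,E,F} → run E
t=8: ready={B,C,D,E,F} → run E
t=9: ready={B,C,D,F} → run F
t=10: ready={B,C,D} → run B
t=11: ready={B,C,D} → run B
t=12: ready={B,C,D} → run B
t=13: ready={B,C,D} → run B
t=14: ready={B,C,D} → run B
t=15: ready={B,C,D} → run B
t=16: ready={C,D} → run C
t=17: ready={C,D} → run C
t=18: ready={C,D} → run C
t=19: ready={C,D} → run C
t=20: ready={C,D} → run C
t=21: ready={D} → run D
t=22: ready={D} → run D
t=23: ready={D} → run D
t=24: ready={D} → run D
t=25: (idle)
t=26: (idle)
t=27: (idle)
t=28: (idle)
t=29: (idle)
t=30: (idle)
t=31: (idle)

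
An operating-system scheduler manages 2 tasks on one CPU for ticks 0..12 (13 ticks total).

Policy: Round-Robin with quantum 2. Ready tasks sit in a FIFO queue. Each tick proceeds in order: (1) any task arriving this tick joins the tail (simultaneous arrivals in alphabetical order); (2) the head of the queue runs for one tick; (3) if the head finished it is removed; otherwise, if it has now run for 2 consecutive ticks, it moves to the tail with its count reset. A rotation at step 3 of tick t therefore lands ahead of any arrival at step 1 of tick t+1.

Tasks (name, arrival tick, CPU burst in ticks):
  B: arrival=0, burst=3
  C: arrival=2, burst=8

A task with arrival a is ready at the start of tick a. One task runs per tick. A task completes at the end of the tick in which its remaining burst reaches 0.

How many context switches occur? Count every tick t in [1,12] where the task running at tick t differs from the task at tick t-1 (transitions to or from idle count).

t=0: queue=[B] q_used=0 → run B
t=1: queue=[B] q_used=1 → run B
t=2: queue=[B,C] q_used=0 → run B
t=3: queue=[C] q_used=0 → run C
t=4: queue=[C] q_used=1 → run C
t=5: queue=[C] q_used=0 → run C
t=6: queue=[C] q_used=1 → run C
t=7: queue=[C] q_used=0 → run C
t=8: queue=[C] q_used=1 → run C
t=9: queue=[C] q_used=0 → run C
t=10: queue=[C] q_used=1 → run C
t=11: (idle)
t=12: (idle)

context switches = 2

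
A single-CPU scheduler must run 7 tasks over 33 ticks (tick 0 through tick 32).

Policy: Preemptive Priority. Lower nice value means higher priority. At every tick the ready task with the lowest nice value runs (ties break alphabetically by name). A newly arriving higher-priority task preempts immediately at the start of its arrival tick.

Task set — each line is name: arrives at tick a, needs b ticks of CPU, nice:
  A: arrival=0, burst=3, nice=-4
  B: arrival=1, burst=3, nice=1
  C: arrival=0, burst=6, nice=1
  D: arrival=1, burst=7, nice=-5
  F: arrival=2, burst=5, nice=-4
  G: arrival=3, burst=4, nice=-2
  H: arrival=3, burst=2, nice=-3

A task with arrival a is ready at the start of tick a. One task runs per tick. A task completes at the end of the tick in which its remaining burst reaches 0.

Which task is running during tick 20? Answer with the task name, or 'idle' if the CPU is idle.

t=0: ready={A,C} → run A
t=1: ready={A,B,C,D} → run D
t=2: ready={A,B,C,D,F} → run D
t=3: ready={A,B,C,D,F,G,H} → run D
t=4: ready={A,B,C,D,F,G,H} → run D
t=5: ready={A,B,C,D,F,G,H} → run D
t=6: ready={A,B,C,D,F,G,H} → run D
t=7: ready={A,B,C,D,F,G,H} → run D
t=8: ready={A,B,C,F,G,H} → run A
t=9: ready={A,B,C,F,G,H} → run A
t=10: ready={B,C,F,G,H} → run F
t=11: ready={B,C,F,G,H} → run F
t=12: ready={B,C,F,G,H} → run F
t=13: ready={B,C,F,G,H} → run F
t=14: ready={B,C,F,G,H} → run F
t=15: ready={B,C,G,H} → run H
t=16: ready={B,C,G,H} → run H
t=17: ready={B,C,G} → run G
t=18: ready={B,C,G} → run G
t=19: ready={B,C,G} → run G
t=20: ready={B,C,G} → run G
t=21: ready={B,C} → run B
t=22: ready={B,C} → run B
t=23: ready={B,C} → run B
t=24: ready={C} → run C
t=25: ready={C} → run C
t=26: ready={C} → run C
t=27: ready={C} → run C
t=28: ready={C} → run C
t=29: ready={C} → run C
t=30: (idle)
t=31: (idle)
t=32: (idle)

running at tick 20 = G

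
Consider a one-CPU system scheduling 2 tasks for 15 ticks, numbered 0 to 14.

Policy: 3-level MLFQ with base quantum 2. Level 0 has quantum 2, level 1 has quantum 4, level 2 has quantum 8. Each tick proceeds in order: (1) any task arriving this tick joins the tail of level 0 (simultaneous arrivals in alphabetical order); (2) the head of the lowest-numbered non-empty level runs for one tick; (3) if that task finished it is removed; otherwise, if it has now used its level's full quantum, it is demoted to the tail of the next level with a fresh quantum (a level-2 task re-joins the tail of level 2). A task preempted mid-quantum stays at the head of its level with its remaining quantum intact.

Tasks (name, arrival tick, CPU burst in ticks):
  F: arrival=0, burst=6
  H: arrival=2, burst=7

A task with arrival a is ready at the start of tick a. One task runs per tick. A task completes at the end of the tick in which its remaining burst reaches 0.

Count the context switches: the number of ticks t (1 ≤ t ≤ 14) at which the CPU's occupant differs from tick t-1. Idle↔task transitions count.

context switches = 4

t=0: L0/L1/L2 = F/-/- → run F
t=1: L0/L1/L2 = F/-/- → run F
t=2: L0/L1/L2 = H/F/- → run H
t=3: L0/L1/L2 = H/F/- → run H
t=4: L0/L1/L2 = -/FH/- → run F
t=5: L0/L1/L2 = -/FH/- → run F
t=6: L0/L1/L2 = -/FH/- → run F
t=7: L0/L1/L2 = -/FH/- → run F
t=8: L0/L1/L2 = -/H/- → run H
t=9: L0/L1/L2 = -/H/- → run H
t=10: L0/L1/L2 = -/H/- → run H
t=11: L0/L1/L2 = -/H/- → run H
t=12: L0/L1/L2 = -/-/H → run H
t=13: (idle)
t=14: (idle)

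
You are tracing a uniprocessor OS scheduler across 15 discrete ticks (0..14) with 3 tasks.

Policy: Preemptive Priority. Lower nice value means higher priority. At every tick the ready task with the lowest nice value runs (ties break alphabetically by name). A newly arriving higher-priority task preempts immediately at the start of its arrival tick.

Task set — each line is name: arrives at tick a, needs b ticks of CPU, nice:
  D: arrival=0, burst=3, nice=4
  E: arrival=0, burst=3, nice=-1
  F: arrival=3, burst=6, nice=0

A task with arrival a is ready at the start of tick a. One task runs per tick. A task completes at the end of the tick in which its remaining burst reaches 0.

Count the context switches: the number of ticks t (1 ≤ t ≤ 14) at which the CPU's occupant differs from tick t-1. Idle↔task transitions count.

t=0: ready={D,E} → run E
t=1: ready={D,E} → run E
t=2: ready={D,E} → run E
t=3: ready={D,F} → run F
t=4: ready={D,F} → run F
t=5: ready={D,F} → run F
t=6: ready={D,F} → run F
t=7: ready={D,F} → run F
t=8: ready={D,F} → run F
t=9: ready={D} → run D
t=10: ready={D} → run D
t=11: ready={D} → run D
t=12: (idle)
t=13: (idle)
t=14: (idle)

context switches = 3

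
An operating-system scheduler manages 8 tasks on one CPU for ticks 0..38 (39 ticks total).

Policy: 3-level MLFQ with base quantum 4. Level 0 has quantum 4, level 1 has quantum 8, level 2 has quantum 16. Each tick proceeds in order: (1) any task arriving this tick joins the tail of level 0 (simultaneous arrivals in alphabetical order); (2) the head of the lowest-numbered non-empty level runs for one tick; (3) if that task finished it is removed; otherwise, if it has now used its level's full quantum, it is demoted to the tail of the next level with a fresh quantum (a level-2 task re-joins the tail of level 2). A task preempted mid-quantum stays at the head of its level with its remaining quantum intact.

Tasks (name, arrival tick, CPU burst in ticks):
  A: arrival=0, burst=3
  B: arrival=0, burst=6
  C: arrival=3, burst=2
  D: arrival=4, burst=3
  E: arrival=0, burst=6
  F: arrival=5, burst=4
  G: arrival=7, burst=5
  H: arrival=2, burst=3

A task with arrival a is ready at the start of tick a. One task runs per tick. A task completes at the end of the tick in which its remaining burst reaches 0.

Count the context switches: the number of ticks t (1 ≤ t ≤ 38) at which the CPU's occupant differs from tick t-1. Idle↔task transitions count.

context switches = 11

t=0: L0/L1/L2 = ABE/-/- → run A
t=1: L0/L1/L2 = ABE/-/- → run A
t=2: L0/L1/L2 = ABEH/-/- → run A
t=3: L0/L1/L2 = BEHC/-/- → run B
t=4: L0/L1/L2 = BEHCD/-/- → run B
t=5: L0/L1/L2 = BEHCDF/-/- → run B
t=6: L0/L1/L2 = BEHCDF/-/- → run B
t=7: L0/L1/L2 = EHCDFG/B/- → run E
t=8: L0/L1/L2 = EHCDFG/B/- → run E
t=9: L0/L1/L2 = EHCDFG/B/- → run E
t=10: L0/L1/L2 = EHCDFG/B/- → run E
t=11: L0/L1/L2 = HCDFG/BE/- → run H
t=12: L0/L1/L2 = HCDFG/BE/- → run H
t=13: L0/L1/L2 = HCDFG/BE/- → run H
t=14: L0/L1/L2 = CDFG/BE/- → run C
t=15: L0/L1/L2 = CDFG/BE/- → run C
t=16: L0/L1/L2 = DFG/BE/- → run D
t=17: L0/L1/L2 = DFG/BE/- → run D
t=18: L0/L1/L2 = DFG/BE/- → run D
t=19: L0/L1/L2 = FG/BE/- → run F
t=20: L0/L1/L2 = FG/BE/- → run F
t=21: L0/L1/L2 = FG/BE/- → run F
t=22: L0/L1/L2 = FG/BE/- → run F
t=23: L0/L1/L2 = G/BE/- → run G
t=24: L0/L1/L2 = G/BE/- → run G
t=25: L0/L1/L2 = G/BE/- → run G
t=26: L0/L1/L2 = G/BE/- → run G
t=27: L0/L1/L2 = -/BEG/- → run B
t=28: L0/L1/L2 = -/BEG/- → run B
t=29: L0/L1/L2 = -/EG/- → run E
t=30: L0/L1/L2 = -/EG/- → run E
t=31: L0/L1/L2 = -/G/- → run G
t=32: (idle)
t=33: (idle)
t=34: (idle)
t=35: (idle)
t=36: (idle)
t=37: (idle)
t=38: (idle)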